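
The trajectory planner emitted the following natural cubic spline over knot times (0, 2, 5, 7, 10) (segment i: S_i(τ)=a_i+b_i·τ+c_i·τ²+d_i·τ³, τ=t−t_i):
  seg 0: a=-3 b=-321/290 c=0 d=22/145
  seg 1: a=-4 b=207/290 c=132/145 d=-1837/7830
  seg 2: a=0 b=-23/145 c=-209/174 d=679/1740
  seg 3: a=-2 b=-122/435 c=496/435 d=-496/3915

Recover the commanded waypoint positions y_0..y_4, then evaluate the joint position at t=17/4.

y_0=-3 y_1=-4 y_2=0 y_3=-2 y_4=4
S(17/4) = -1699/3712

y_0 = S_0(0) = a_0 = -3
y_1 = S_1(0) = a_1 = -4
y_2 = S_2(0) = a_2 = 0
y_3 = S_3(0) = a_3 = -2
y_4 = S_3(3) = 4
t_q=17/4 is in segment 1 (τ=9/4); S_1(τ)=-1699/3712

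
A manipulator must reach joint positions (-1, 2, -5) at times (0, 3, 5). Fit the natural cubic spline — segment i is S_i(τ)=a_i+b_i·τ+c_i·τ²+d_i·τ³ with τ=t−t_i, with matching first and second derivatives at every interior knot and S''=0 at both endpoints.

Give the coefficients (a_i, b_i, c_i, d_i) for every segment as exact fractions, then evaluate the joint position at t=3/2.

Δ: Δ0=1, Δ1=-7/2
row 1: diag=10, rhs=-27; c'=1/5, d'=-27/10
back: M1=-27/10
M: M0=0, M1=-27/10, M2=0
seg 0: a=-1, c=M0/2=0, d=(M1−M0)/(6·3)=-3/20, b=Δ0−h0·(2M0+M1)/6=47/20
seg 1: a=2, c=M1/2=-27/20, d=(M2−M1)/(6·2)=9/40, b=Δ1−h1·(2M1+M2)/6=-17/10
t_q=3/2 → seg 0, τ=3/2; S=-1+47/20·τ+0·τ²+-3/20·τ³=323/160

  seg 0: a=-1 b=47/20 c=0 d=-3/20
  seg 1: a=2 b=-17/10 c=-27/20 d=9/40
S(3/2) = 323/160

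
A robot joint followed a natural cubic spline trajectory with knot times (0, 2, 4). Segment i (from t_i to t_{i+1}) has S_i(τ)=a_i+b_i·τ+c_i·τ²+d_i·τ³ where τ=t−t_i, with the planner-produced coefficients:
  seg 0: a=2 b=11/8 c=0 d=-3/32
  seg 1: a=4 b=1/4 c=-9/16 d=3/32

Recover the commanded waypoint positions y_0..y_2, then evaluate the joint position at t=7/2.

y_0 = S_0(0) = a_0 = 2
y_1 = S_1(0) = a_1 = 4
y_2 = S_1(2) = 3
t_q=7/2 is in segment 1 (τ=3/2); S_1(τ)=877/256

y_0=2 y_1=4 y_2=3
S(7/2) = 877/256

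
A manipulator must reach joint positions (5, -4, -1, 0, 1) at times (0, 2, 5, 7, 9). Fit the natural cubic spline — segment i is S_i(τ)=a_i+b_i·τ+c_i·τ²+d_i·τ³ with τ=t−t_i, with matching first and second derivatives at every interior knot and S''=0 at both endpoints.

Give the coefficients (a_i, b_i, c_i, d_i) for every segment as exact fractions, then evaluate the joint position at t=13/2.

  seg 0: a=5 b=-23/4 c=0 d=5/16
  seg 1: a=-4 b=-2 c=15/8 d=-7/24
  seg 2: a=-1 b=11/8 c=-3/4 d=5/32
  seg 3: a=0 b=1/4 c=3/16 d=-1/32
S(13/2) = -25/256

Δ: Δ0=-9/2, Δ1=1, Δ2=1/2, Δ3=1/2
row 1: diag=10, rhs=33; c'=3/10, d'=33/10
row 2: denom=10−3·3/10=91/10; d'=(-3−3·33/10)/(91/10)=-129/91
row 3: denom=8−2·20/91=688/91; d'=(0−2·-129/91)/(688/91)=3/8
back: M3=3/8
back: M2=-129/91−20/91·3/8=-3/2
back: M1=33/10−3/10·-3/2=15/4
M: M0=0, M1=15/4, M2=-3/2, M3=3/8, M4=0
seg 0: a=5, c=M0/2=0, d=(M1−M0)/(6·2)=5/16, b=Δ0−h0·(2M0+M1)/6=-23/4
seg 1: a=-4, c=M1/2=15/8, d=(M2−M1)/(6·3)=-7/24, b=Δ1−h1·(2M1+M2)/6=-2
seg 2: a=-1, c=M2/2=-3/4, d=(M3−M2)/(6·2)=5/32, b=Δ2−h2·(2M2+M3)/6=11/8
seg 3: a=0, c=M3/2=3/16, d=(M4−M3)/(6·2)=-1/32, b=Δ3−h3·(2M3+M4)/6=1/4
t_q=13/2 → seg 2, τ=3/2; S=-1+11/8·τ+-3/4·τ²+5/32·τ³=-25/256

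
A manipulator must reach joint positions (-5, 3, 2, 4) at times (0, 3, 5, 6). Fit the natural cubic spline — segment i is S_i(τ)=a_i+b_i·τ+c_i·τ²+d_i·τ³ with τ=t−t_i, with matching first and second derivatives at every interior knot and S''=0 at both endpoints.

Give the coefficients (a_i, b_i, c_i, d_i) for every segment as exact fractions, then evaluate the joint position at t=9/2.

  seg 0: a=-5 b=83/21 c=0 d=-1/7
  seg 1: a=3 b=2/21 c=-9/7 d=83/168
  seg 2: a=2 b=37/42 c=47/28 d=-47/84
S(9/2) = 859/448

Δ: Δ0=8/3, Δ1=-1/2, Δ2=2
row 1: diag=10, rhs=-19; c'=1/5, d'=-19/10
row 2: denom=6−2·1/5=28/5; d'=(15−2·-19/10)/(28/5)=47/14
back: M2=47/14
back: M1=-19/10−1/5·47/14=-18/7
M: M0=0, M1=-18/7, M2=47/14, M3=0
seg 0: a=-5, c=M0/2=0, d=(M1−M0)/(6·3)=-1/7, b=Δ0−h0·(2M0+M1)/6=83/21
seg 1: a=3, c=M1/2=-9/7, d=(M2−M1)/(6·2)=83/168, b=Δ1−h1·(2M1+M2)/6=2/21
seg 2: a=2, c=M2/2=47/28, d=(M3−M2)/(6·1)=-47/84, b=Δ2−h2·(2M2+M3)/6=37/42
t_q=9/2 → seg 1, τ=3/2; S=3+2/21·τ+-9/7·τ²+83/168·τ³=859/448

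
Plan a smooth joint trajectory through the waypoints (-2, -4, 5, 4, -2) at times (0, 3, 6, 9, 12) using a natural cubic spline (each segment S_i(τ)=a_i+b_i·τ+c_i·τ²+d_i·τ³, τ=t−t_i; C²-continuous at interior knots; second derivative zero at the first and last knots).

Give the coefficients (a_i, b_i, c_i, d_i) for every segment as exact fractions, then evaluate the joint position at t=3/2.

  seg 0: a=-2 b=-13/7 c=0 d=25/189
  seg 1: a=-4 b=12/7 c=25/21 d=-16/63
  seg 2: a=5 b=2 c=-23/21 d=20/189
  seg 3: a=4 b=-12/7 c=-1/7 d=1/63
S(3/2) = -243/56

Δ: Δ0=-2/3, Δ1=3, Δ2=-1/3, Δ3=-2
row 1: diag=12, rhs=22; c'=1/4, d'=11/6
row 2: denom=12−3·1/4=45/4; d'=(-20−3·11/6)/(45/4)=-34/15
row 3: denom=12−3·4/15=56/5; d'=(-10−3·-34/15)/(56/5)=-2/7
back: M3=-2/7
back: M2=-34/15−4/15·-2/7=-46/21
back: M1=11/6−1/4·-46/21=50/21
M: M0=0, M1=50/21, M2=-46/21, M3=-2/7, M4=0
seg 0: a=-2, c=M0/2=0, d=(M1−M0)/(6·3)=25/189, b=Δ0−h0·(2M0+M1)/6=-13/7
seg 1: a=-4, c=M1/2=25/21, d=(M2−M1)/(6·3)=-16/63, b=Δ1−h1·(2M1+M2)/6=12/7
seg 2: a=5, c=M2/2=-23/21, d=(M3−M2)/(6·3)=20/189, b=Δ2−h2·(2M2+M3)/6=2
seg 3: a=4, c=M3/2=-1/7, d=(M4−M3)/(6·3)=1/63, b=Δ3−h3·(2M3+M4)/6=-12/7
t_q=3/2 → seg 0, τ=3/2; S=-2+-13/7·τ+0·τ²+25/189·τ³=-243/56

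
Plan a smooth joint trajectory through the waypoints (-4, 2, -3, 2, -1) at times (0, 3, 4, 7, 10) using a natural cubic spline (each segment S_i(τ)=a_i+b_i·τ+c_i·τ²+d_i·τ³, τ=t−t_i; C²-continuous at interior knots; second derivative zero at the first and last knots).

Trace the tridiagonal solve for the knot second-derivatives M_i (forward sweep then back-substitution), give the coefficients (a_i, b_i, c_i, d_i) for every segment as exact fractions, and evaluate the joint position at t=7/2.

  seg 0: a=-4 b=1153/228 c=0 d=-697/2052
  seg 1: a=2 b=-469/114 c=-697/228 d=165/76
  seg 2: a=-3 b=-847/228 c=197/57 d=-379/684
  seg 3: a=2 b=235/114 c=-349/228 d=349/2052
S(7/2) = -1003/1824

Δ: Δ0=2, Δ1=-5, Δ2=5/3, Δ3=-1
row 1: diag=8, rhs=-42; c'=1/8, d'=-21/4
row 2: denom=8−1·1/8=63/8; d'=(40−1·-21/4)/(63/8)=362/63
row 3: denom=12−3·8/21=76/7; d'=(-16−3·362/63)/(76/7)=-349/114
back: M3=-349/114
back: M2=362/63−8/21·-349/114=394/57
back: M1=-21/4−1/8·394/57=-697/114
M: M0=0, M1=-697/114, M2=394/57, M3=-349/114, M4=0
seg 0: a=-4, c=M0/2=0, d=(M1−M0)/(6·3)=-697/2052, b=Δ0−h0·(2M0+M1)/6=1153/228
seg 1: a=2, c=M1/2=-697/228, d=(M2−M1)/(6·1)=165/76, b=Δ1−h1·(2M1+M2)/6=-469/114
seg 2: a=-3, c=M2/2=197/57, d=(M3−M2)/(6·3)=-379/684, b=Δ2−h2·(2M2+M3)/6=-847/228
seg 3: a=2, c=M3/2=-349/228, d=(M4−M3)/(6·3)=349/2052, b=Δ3−h3·(2M3+M4)/6=235/114
t_q=7/2 → seg 1, τ=1/2; S=2+-469/114·τ+-697/228·τ²+165/76·τ³=-1003/1824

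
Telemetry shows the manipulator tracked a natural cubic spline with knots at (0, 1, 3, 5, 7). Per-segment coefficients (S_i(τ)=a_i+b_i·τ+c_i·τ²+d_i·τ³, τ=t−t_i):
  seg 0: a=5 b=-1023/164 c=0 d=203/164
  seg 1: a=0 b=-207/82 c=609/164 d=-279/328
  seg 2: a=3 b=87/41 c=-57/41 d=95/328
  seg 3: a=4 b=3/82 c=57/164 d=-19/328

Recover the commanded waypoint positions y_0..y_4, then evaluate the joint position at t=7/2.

y_0 = S_0(0) = a_0 = 5
y_1 = S_1(0) = a_1 = 0
y_2 = S_2(0) = a_2 = 3
y_3 = S_3(0) = a_3 = 4
y_4 = S_3(2) = 5
t_q=7/2 is in segment 2 (τ=1/2); S_2(τ)=9839/2624

y_0=5 y_1=0 y_2=3 y_3=4 y_4=5
S(7/2) = 9839/2624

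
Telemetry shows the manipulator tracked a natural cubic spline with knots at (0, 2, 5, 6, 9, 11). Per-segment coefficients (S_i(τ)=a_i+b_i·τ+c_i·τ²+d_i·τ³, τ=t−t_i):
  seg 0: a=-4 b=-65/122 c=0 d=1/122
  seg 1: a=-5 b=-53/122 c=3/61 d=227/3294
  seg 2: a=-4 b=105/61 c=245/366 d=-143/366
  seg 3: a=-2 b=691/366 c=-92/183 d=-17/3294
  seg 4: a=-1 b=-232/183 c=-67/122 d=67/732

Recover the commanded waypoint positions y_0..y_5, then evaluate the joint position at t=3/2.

y_0=-4 y_1=-5 y_2=-4 y_3=-2 y_4=-1 y_5=-5
S(3/2) = -4657/976

y_0 = S_0(0) = a_0 = -4
y_1 = S_1(0) = a_1 = -5
y_2 = S_2(0) = a_2 = -4
y_3 = S_3(0) = a_3 = -2
y_4 = S_4(0) = a_4 = -1
y_5 = S_4(2) = -5
t_q=3/2 is in segment 0 (τ=3/2); S_0(τ)=-4657/976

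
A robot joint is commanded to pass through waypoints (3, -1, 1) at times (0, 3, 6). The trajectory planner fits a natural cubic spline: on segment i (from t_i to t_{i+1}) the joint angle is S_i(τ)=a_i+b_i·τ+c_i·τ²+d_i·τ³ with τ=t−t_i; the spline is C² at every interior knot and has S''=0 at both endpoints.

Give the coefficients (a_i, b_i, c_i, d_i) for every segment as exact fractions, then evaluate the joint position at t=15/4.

  seg 0: a=3 b=-11/6 c=0 d=1/18
  seg 1: a=-1 b=-1/3 c=1/2 d=-1/18
S(15/4) = -127/128

Δ: Δ0=-4/3, Δ1=2/3
row 1: diag=12, rhs=12; c'=1/4, d'=1
back: M1=1
M: M0=0, M1=1, M2=0
seg 0: a=3, c=M0/2=0, d=(M1−M0)/(6·3)=1/18, b=Δ0−h0·(2M0+M1)/6=-11/6
seg 1: a=-1, c=M1/2=1/2, d=(M2−M1)/(6·3)=-1/18, b=Δ1−h1·(2M1+M2)/6=-1/3
t_q=15/4 → seg 1, τ=3/4; S=-1+-1/3·τ+1/2·τ²+-1/18·τ³=-127/128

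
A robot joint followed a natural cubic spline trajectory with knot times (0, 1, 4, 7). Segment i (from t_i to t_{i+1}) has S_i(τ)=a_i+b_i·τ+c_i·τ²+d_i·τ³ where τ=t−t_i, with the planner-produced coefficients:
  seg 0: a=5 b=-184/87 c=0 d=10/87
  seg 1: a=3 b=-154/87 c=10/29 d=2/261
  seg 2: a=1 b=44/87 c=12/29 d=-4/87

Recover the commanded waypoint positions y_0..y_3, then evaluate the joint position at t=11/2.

y_0 = S_0(0) = a_0 = 5
y_1 = S_1(0) = a_1 = 3
y_2 = S_2(0) = a_2 = 1
y_3 = S_2(3) = 5
t_q=11/2 is in segment 2 (τ=3/2); S_2(τ)=147/58

y_0=5 y_1=3 y_2=1 y_3=5
S(11/2) = 147/58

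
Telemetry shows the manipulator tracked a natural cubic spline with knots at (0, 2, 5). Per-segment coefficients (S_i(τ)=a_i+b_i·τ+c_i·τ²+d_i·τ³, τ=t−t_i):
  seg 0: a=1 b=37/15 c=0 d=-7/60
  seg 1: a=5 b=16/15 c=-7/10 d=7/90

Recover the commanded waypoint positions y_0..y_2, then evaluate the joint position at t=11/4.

y_0=1 y_1=5 y_2=4
S(11/4) = 3481/640

y_0 = S_0(0) = a_0 = 1
y_1 = S_1(0) = a_1 = 5
y_2 = S_1(3) = 4
t_q=11/4 is in segment 1 (τ=3/4); S_1(τ)=3481/640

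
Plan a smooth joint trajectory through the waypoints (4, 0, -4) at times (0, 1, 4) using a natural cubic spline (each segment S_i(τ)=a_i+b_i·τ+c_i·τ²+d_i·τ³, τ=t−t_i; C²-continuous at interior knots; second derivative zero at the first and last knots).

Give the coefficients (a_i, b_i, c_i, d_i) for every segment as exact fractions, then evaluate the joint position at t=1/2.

Δ: Δ0=-4, Δ1=-4/3
row 1: diag=8, rhs=16; c'=3/8, d'=2
back: M1=2
M: M0=0, M1=2, M2=0
seg 0: a=4, c=M0/2=0, d=(M1−M0)/(6·1)=1/3, b=Δ0−h0·(2M0+M1)/6=-13/3
seg 1: a=0, c=M1/2=1, d=(M2−M1)/(6·3)=-1/9, b=Δ1−h1·(2M1+M2)/6=-10/3
t_q=1/2 → seg 0, τ=1/2; S=4+-13/3·τ+0·τ²+1/3·τ³=15/8

  seg 0: a=4 b=-13/3 c=0 d=1/3
  seg 1: a=0 b=-10/3 c=1 d=-1/9
S(1/2) = 15/8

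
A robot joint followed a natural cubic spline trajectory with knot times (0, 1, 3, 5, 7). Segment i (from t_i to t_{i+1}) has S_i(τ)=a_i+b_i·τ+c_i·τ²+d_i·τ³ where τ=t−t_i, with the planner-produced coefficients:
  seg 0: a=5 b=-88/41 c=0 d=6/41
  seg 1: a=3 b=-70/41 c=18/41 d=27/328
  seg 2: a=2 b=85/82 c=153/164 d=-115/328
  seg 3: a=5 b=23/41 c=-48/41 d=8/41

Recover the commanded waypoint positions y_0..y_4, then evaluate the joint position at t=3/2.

y_0=5 y_1=3 y_2=2 y_3=5 y_4=3
S(3/2) = 5947/2624

y_0 = S_0(0) = a_0 = 5
y_1 = S_1(0) = a_1 = 3
y_2 = S_2(0) = a_2 = 2
y_3 = S_3(0) = a_3 = 5
y_4 = S_3(2) = 3
t_q=3/2 is in segment 1 (τ=1/2); S_1(τ)=5947/2624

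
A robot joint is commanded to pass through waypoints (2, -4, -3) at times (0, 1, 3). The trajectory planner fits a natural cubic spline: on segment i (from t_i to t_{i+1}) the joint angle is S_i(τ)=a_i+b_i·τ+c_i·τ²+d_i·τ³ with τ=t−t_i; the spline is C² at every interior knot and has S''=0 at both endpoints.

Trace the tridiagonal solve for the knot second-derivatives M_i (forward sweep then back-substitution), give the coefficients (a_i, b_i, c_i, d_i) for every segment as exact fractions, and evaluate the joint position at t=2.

Δ: Δ0=-6, Δ1=1/2
row 1: diag=6, rhs=39; c'=1/3, d'=13/2
back: M1=13/2
M: M0=0, M1=13/2, M2=0
seg 0: a=2, c=M0/2=0, d=(M1−M0)/(6·1)=13/12, b=Δ0−h0·(2M0+M1)/6=-85/12
seg 1: a=-4, c=M1/2=13/4, d=(M2−M1)/(6·2)=-13/24, b=Δ1−h1·(2M1+M2)/6=-23/6
t_q=2 → seg 1, τ=1; S=-4+-23/6·τ+13/4·τ²+-13/24·τ³=-41/8

  seg 0: a=2 b=-85/12 c=0 d=13/12
  seg 1: a=-4 b=-23/6 c=13/4 d=-13/24
S(2) = -41/8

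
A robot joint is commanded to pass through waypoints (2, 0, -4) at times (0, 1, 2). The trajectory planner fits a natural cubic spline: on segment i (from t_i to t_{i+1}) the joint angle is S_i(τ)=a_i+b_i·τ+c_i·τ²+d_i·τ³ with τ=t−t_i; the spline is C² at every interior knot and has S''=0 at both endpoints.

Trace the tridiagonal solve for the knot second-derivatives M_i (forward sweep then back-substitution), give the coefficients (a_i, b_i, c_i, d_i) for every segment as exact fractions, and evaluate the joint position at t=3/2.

  seg 0: a=2 b=-3/2 c=0 d=-1/2
  seg 1: a=0 b=-3 c=-3/2 d=1/2
S(3/2) = -29/16

Δ: Δ0=-2, Δ1=-4
row 1: diag=4, rhs=-12; c'=1/4, d'=-3
back: M1=-3
M: M0=0, M1=-3, M2=0
seg 0: a=2, c=M0/2=0, d=(M1−M0)/(6·1)=-1/2, b=Δ0−h0·(2M0+M1)/6=-3/2
seg 1: a=0, c=M1/2=-3/2, d=(M2−M1)/(6·1)=1/2, b=Δ1−h1·(2M1+M2)/6=-3
t_q=3/2 → seg 1, τ=1/2; S=0+-3·τ+-3/2·τ²+1/2·τ³=-29/16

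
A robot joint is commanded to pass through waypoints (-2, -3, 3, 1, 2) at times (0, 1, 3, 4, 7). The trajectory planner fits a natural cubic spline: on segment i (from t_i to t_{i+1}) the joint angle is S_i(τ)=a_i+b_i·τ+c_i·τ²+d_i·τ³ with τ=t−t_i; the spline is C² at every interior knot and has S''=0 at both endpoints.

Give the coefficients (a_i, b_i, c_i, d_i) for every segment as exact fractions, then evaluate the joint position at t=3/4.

  seg 0: a=-2 b=-784/375 c=0 d=409/375
  seg 1: a=-3 b=443/375 c=409/125 d=-443/375
  seg 2: a=3 b=7/75 c=-477/125 d=646/375
  seg 3: a=1 b=-889/375 c=169/125 d=-169/1125
S(3/4) = -24863/8000

Δ: Δ0=-1, Δ1=3, Δ2=-2, Δ3=1/3
row 1: diag=6, rhs=24; c'=1/3, d'=4
row 2: denom=6−2·1/3=16/3; d'=(-30−2·4)/(16/3)=-57/8
row 3: denom=8−1·3/16=125/16; d'=(14−1·-57/8)/(125/16)=338/125
back: M3=338/125
back: M2=-57/8−3/16·338/125=-954/125
back: M1=4−1/3·-954/125=818/125
M: M0=0, M1=818/125, M2=-954/125, M3=338/125, M4=0
seg 0: a=-2, c=M0/2=0, d=(M1−M0)/(6·1)=409/375, b=Δ0−h0·(2M0+M1)/6=-784/375
seg 1: a=-3, c=M1/2=409/125, d=(M2−M1)/(6·2)=-443/375, b=Δ1−h1·(2M1+M2)/6=443/375
seg 2: a=3, c=M2/2=-477/125, d=(M3−M2)/(6·1)=646/375, b=Δ2−h2·(2M2+M3)/6=7/75
seg 3: a=1, c=M3/2=169/125, d=(M4−M3)/(6·3)=-169/1125, b=Δ3−h3·(2M3+M4)/6=-889/375
t_q=3/4 → seg 0, τ=3/4; S=-2+-784/375·τ+0·τ²+409/375·τ³=-24863/8000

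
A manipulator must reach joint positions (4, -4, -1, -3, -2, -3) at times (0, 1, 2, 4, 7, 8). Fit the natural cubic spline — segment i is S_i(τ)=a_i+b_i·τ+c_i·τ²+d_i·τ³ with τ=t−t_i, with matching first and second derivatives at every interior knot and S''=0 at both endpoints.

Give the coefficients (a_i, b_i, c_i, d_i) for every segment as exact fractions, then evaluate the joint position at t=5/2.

Δ: Δ0=-8, Δ1=3, Δ2=-1, Δ3=1/3, Δ4=-1
row 1: diag=4, rhs=66; c'=1/4, d'=33/2
row 2: denom=6−1·1/4=23/4; d'=(-24−1·33/2)/(23/4)=-162/23
row 3: denom=10−2·8/23=214/23; d'=(8−2·-162/23)/(214/23)=254/107
row 4: denom=8−3·69/214=1505/214; d'=(-8−3·254/107)/(1505/214)=-3236/1505
back: M4=-3236/1505
back: M3=254/107−69/214·-3236/1505=4616/1505
back: M2=-162/23−8/23·4616/1505=-12206/1505
back: M1=33/2−1/4·-12206/1505=27884/1505
M: M0=0, M1=27884/1505, M2=-12206/1505, M3=4616/1505, M4=-3236/1505, M5=0
seg 0: a=4, c=M0/2=0, d=(M1−M0)/(6·1)=13942/4515, b=Δ0−h0·(2M0+M1)/6=-50062/4515
seg 1: a=-4, c=M1/2=13942/1505, d=(M2−M1)/(6·1)=-4009/903, b=Δ1−h1·(2M1+M2)/6=-8236/4515
seg 2: a=-1, c=M2/2=-6103/1505, d=(M3−M2)/(6·2)=8411/9030, b=Δ2−h2·(2M2+M3)/6=2183/645
seg 3: a=-3, c=M3/2=2308/1505, d=(M4−M3)/(6·3)=-3926/13545, b=Δ3−h3·(2M3+M4)/6=-7489/4515
seg 4: a=-2, c=M4/2=-1618/1505, d=(M5−M4)/(6·1)=1618/4515, b=Δ4−h4·(2M4+M5)/6=-1279/4515
t_q=5/2 → seg 2, τ=1/2; S=-1+2183/645·τ+-6103/1505·τ²+8411/9030·τ³=-4939/24080

  seg 0: a=4 b=-50062/4515 c=0 d=13942/4515
  seg 1: a=-4 b=-8236/4515 c=13942/1505 d=-4009/903
  seg 2: a=-1 b=2183/645 c=-6103/1505 d=8411/9030
  seg 3: a=-3 b=-7489/4515 c=2308/1505 d=-3926/13545
  seg 4: a=-2 b=-1279/4515 c=-1618/1505 d=1618/4515
S(5/2) = -4939/24080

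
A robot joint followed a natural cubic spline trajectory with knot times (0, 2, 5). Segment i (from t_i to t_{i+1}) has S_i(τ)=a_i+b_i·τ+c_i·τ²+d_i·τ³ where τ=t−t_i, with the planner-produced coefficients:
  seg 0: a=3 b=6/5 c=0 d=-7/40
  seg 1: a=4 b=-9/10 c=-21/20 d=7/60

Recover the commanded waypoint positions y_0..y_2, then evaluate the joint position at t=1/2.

y_0=3 y_1=4 y_2=-5
S(1/2) = 229/64

y_0 = S_0(0) = a_0 = 3
y_1 = S_1(0) = a_1 = 4
y_2 = S_1(3) = -5
t_q=1/2 is in segment 0 (τ=1/2); S_0(τ)=229/64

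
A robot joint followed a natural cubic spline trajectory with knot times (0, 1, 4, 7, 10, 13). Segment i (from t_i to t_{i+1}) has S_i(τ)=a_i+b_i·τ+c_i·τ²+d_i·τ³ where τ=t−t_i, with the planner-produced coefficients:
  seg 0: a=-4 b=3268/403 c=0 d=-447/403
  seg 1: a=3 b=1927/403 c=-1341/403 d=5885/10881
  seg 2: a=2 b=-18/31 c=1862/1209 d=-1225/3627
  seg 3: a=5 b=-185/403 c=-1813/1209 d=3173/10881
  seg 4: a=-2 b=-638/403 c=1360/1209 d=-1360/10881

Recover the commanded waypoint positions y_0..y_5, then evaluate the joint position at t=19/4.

y_0 = S_0(0) = a_0 = -4
y_1 = S_1(0) = a_1 = 3
y_2 = S_2(0) = a_2 = 2
y_3 = S_3(0) = a_3 = 5
y_4 = S_4(0) = a_4 = -2
y_5 = S_4(3) = 0
t_q=19/4 is in segment 2 (τ=3/4); S_2(τ)=59021/25792

y_0=-4 y_1=3 y_2=2 y_3=5 y_4=-2 y_5=0
S(19/4) = 59021/25792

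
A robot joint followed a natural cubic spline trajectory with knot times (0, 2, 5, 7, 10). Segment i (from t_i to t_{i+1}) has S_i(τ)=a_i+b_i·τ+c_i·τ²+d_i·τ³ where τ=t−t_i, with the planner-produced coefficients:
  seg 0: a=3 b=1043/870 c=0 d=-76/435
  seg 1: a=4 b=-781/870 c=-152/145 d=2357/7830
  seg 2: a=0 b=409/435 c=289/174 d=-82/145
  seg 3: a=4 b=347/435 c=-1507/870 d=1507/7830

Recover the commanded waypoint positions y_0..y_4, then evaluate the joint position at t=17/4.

y_0 = S_0(0) = a_0 = 3
y_1 = S_1(0) = a_1 = 4
y_2 = S_2(0) = a_2 = 0
y_3 = S_3(0) = a_3 = 4
y_4 = S_3(3) = -4
t_q=17/4 is in segment 1 (τ=9/4); S_1(τ)=379/3712

y_0=3 y_1=4 y_2=0 y_3=4 y_4=-4
S(17/4) = 379/3712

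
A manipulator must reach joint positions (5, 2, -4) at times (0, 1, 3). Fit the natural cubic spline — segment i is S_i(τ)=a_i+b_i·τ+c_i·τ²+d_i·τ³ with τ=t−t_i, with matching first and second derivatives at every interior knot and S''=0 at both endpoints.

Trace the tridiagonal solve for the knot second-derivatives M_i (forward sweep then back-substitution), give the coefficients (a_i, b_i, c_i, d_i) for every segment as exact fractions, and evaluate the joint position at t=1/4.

Δ: Δ0=-3, Δ1=-3
row 1: diag=6, rhs=0; c'=1/3, d'=0
back: M1=0
M: M0=0, M1=0, M2=0
seg 0: a=5, c=M0/2=0, d=(M1−M0)/(6·1)=0, b=Δ0−h0·(2M0+M1)/6=-3
seg 1: a=2, c=M1/2=0, d=(M2−M1)/(6·2)=0, b=Δ1−h1·(2M1+M2)/6=-3
t_q=1/4 → seg 0, τ=1/4; S=5+-3·τ+0·τ²+0·τ³=17/4

  seg 0: a=5 b=-3 c=0 d=0
  seg 1: a=2 b=-3 c=0 d=0
S(1/4) = 17/4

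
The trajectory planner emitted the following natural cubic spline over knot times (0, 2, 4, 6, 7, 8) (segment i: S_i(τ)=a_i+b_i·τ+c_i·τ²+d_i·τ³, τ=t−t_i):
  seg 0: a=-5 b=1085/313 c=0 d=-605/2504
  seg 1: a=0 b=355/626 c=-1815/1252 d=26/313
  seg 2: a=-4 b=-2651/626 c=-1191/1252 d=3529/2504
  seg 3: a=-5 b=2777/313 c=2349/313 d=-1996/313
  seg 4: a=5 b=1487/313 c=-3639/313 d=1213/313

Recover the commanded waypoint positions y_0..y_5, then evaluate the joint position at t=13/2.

y_0 = S_0(0) = a_0 = -5
y_1 = S_1(0) = a_1 = 0
y_2 = S_2(0) = a_2 = -4
y_3 = S_3(0) = a_3 = -5
y_4 = S_4(0) = a_4 = 5
y_5 = S_4(1) = 2
t_q=13/2 is in segment 3 (τ=1/2); S_3(τ)=645/1252

y_0=-5 y_1=0 y_2=-4 y_3=-5 y_4=5 y_5=2
S(13/2) = 645/1252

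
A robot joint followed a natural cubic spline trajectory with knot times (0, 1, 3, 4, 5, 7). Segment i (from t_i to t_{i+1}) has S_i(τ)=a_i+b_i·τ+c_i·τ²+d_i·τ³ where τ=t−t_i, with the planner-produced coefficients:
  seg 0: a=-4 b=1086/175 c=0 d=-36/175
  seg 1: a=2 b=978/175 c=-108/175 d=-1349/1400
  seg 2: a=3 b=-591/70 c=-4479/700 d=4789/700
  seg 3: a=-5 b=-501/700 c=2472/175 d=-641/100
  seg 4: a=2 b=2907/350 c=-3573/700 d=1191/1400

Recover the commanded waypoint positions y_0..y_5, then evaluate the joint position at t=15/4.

y_0 = S_0(0) = a_0 = -4
y_1 = S_1(0) = a_1 = 2
y_2 = S_2(0) = a_2 = 3
y_3 = S_3(0) = a_3 = -5
y_4 = S_4(0) = a_4 = 2
y_5 = S_4(2) = 5
t_q=15/4 is in segment 2 (τ=3/4); S_2(τ)=-181221/44800

y_0=-4 y_1=2 y_2=3 y_3=-5 y_4=2 y_5=5
S(15/4) = -181221/44800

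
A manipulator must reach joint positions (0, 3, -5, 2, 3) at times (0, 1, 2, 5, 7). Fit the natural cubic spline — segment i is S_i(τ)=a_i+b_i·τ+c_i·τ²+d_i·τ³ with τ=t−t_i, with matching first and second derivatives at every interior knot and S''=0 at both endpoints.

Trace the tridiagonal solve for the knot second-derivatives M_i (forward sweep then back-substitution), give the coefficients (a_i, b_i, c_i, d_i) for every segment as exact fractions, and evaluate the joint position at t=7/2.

Δ: Δ0=3, Δ1=-8, Δ2=7/3, Δ3=1/2
row 1: diag=4, rhs=-66; c'=1/4, d'=-33/2
row 2: denom=8−1·1/4=31/4; d'=(62−1·-33/2)/(31/4)=314/31
row 3: denom=10−3·12/31=274/31; d'=(-11−3·314/31)/(274/31)=-1283/274
back: M3=-1283/274
back: M2=314/31−12/31·-1283/274=1636/137
back: M1=-33/2−1/4·1636/137=-5339/274
M: M0=0, M1=-5339/274, M2=1636/137, M3=-1283/274, M4=0
seg 0: a=0, c=M0/2=0, d=(M1−M0)/(6·1)=-5339/1644, b=Δ0−h0·(2M0+M1)/6=10271/1644
seg 1: a=3, c=M1/2=-5339/548, d=(M2−M1)/(6·1)=8611/1644, b=Δ1−h1·(2M1+M2)/6=-2873/822
seg 2: a=-5, c=M2/2=818/137, d=(M3−M2)/(6·3)=-4555/4932, b=Δ2−h2·(2M2+M3)/6=-11947/1644
seg 3: a=2, c=M3/2=-1283/548, d=(M4−M3)/(6·2)=1283/3288, b=Δ3−h3·(2M3+M4)/6=2977/822
t_q=7/2 → seg 2, τ=3/2; S=-5+-11947/1644·τ+818/137·τ²+-4555/4932·τ³=-24477/4384

  seg 0: a=0 b=10271/1644 c=0 d=-5339/1644
  seg 1: a=3 b=-2873/822 c=-5339/548 d=8611/1644
  seg 2: a=-5 b=-11947/1644 c=818/137 d=-4555/4932
  seg 3: a=2 b=2977/822 c=-1283/548 d=1283/3288
S(7/2) = -24477/4384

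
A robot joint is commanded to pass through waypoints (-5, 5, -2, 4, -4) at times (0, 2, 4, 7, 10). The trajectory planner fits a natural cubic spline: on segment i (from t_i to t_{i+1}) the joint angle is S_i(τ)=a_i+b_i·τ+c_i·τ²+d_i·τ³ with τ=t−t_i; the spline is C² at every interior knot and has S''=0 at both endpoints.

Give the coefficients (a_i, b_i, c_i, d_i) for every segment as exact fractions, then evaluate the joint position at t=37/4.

  seg 0: a=-5 b=6407/840 c=0 d=-2207/3360
  seg 1: a=5 b=-107/420 c=-2207/560 d=779/672
  seg 2: a=-2 b=-253/120 c=211/70 d=-829/1512
  seg 3: a=4 b=493/420 c=-1613/840 d=1613/7560
S(37/4) = -2329/3584

Δ: Δ0=5, Δ1=-7/2, Δ2=2, Δ3=-8/3
row 1: diag=8, rhs=-51; c'=1/4, d'=-51/8
row 2: denom=10−2·1/4=19/2; d'=(33−2·-51/8)/(19/2)=183/38
row 3: denom=12−3·6/19=210/19; d'=(-28−3·183/38)/(210/19)=-1613/420
back: M3=-1613/420
back: M2=183/38−6/19·-1613/420=211/35
back: M1=-51/8−1/4·211/35=-2207/280
M: M0=0, M1=-2207/280, M2=211/35, M3=-1613/420, M4=0
seg 0: a=-5, c=M0/2=0, d=(M1−M0)/(6·2)=-2207/3360, b=Δ0−h0·(2M0+M1)/6=6407/840
seg 1: a=5, c=M1/2=-2207/560, d=(M2−M1)/(6·2)=779/672, b=Δ1−h1·(2M1+M2)/6=-107/420
seg 2: a=-2, c=M2/2=211/70, d=(M3−M2)/(6·3)=-829/1512, b=Δ2−h2·(2M2+M3)/6=-253/120
seg 3: a=4, c=M3/2=-1613/840, d=(M4−M3)/(6·3)=1613/7560, b=Δ3−h3·(2M3+M4)/6=493/420
t_q=37/4 → seg 3, τ=9/4; S=4+493/420·τ+-1613/840·τ²+1613/7560·τ³=-2329/3584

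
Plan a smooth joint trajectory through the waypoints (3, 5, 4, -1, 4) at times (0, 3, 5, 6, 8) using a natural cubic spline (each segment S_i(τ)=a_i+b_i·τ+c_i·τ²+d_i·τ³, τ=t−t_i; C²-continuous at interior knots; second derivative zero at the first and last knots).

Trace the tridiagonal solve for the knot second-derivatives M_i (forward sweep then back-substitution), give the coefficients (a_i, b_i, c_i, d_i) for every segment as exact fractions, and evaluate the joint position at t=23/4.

  seg 0: a=3 b=797/1956 c=0 d=169/5868
  seg 1: a=5 b=1159/978 c=169/652 d=-2155/3912
  seg 2: a=4 b=-2146/489 c=-993/326 d=2381/978
  seg 3: a=-1 b=-3107/978 c=694/163 d=-347/489
S(23/4) = 465/20864

Δ: Δ0=2/3, Δ1=-1/2, Δ2=-5, Δ3=5/2
row 1: diag=10, rhs=-7; c'=1/5, d'=-7/10
row 2: denom=6−2·1/5=28/5; d'=(-27−2·-7/10)/(28/5)=-32/7
row 3: denom=6−1·5/28=163/28; d'=(45−1·-32/7)/(163/28)=1388/163
back: M3=1388/163
back: M2=-32/7−5/28·1388/163=-993/163
back: M1=-7/10−1/5·-993/163=169/326
M: M0=0, M1=169/326, M2=-993/163, M3=1388/163, M4=0
seg 0: a=3, c=M0/2=0, d=(M1−M0)/(6·3)=169/5868, b=Δ0−h0·(2M0+M1)/6=797/1956
seg 1: a=5, c=M1/2=169/652, d=(M2−M1)/(6·2)=-2155/3912, b=Δ1−h1·(2M1+M2)/6=1159/978
seg 2: a=4, c=M2/2=-993/326, d=(M3−M2)/(6·1)=2381/978, b=Δ2−h2·(2M2+M3)/6=-2146/489
seg 3: a=-1, c=M3/2=694/163, d=(M4−M3)/(6·2)=-347/489, b=Δ3−h3·(2M3+M4)/6=-3107/978
t_q=23/4 → seg 2, τ=3/4; S=4+-2146/489·τ+-993/326·τ²+2381/978·τ³=465/20864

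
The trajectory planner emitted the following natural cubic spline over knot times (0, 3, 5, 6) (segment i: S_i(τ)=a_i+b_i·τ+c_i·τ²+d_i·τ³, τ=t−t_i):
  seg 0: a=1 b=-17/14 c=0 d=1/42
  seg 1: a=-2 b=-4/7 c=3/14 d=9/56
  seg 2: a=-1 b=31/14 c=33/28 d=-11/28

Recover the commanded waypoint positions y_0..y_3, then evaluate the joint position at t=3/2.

y_0=1 y_1=-2 y_2=-1 y_3=2
S(3/2) = -83/112

y_0 = S_0(0) = a_0 = 1
y_1 = S_1(0) = a_1 = -2
y_2 = S_2(0) = a_2 = -1
y_3 = S_2(1) = 2
t_q=3/2 is in segment 0 (τ=3/2); S_0(τ)=-83/112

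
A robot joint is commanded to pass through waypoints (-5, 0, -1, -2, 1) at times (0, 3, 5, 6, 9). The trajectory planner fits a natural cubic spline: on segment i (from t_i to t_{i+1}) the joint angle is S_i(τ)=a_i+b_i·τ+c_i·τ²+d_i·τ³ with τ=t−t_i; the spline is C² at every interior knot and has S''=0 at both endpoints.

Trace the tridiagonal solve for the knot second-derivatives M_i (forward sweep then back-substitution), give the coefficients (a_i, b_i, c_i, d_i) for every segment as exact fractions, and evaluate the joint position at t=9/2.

  seg 0: a=-5 b=1999/876 c=0 d=-539/7884
  seg 1: a=0 b=191/438 c=-539/876 d=43/584
  seg 2: a=-1 b=-250/219 c=-38/219 d=23/73
  seg 3: a=-2 b=-119/219 c=169/219 d=-169/1971
S(9/2) = -2251/4672

Δ: Δ0=5/3, Δ1=-1/2, Δ2=-1, Δ3=1
row 1: diag=10, rhs=-13; c'=1/5, d'=-13/10
row 2: denom=6−2·1/5=28/5; d'=(-3−2·-13/10)/(28/5)=-1/14
row 3: denom=8−1·5/28=219/28; d'=(12−1·-1/14)/(219/28)=338/219
back: M3=338/219
back: M2=-1/14−5/28·338/219=-76/219
back: M1=-13/10−1/5·-76/219=-539/438
M: M0=0, M1=-539/438, M2=-76/219, M3=338/219, M4=0
seg 0: a=-5, c=M0/2=0, d=(M1−M0)/(6·3)=-539/7884, b=Δ0−h0·(2M0+M1)/6=1999/876
seg 1: a=0, c=M1/2=-539/876, d=(M2−M1)/(6·2)=43/584, b=Δ1−h1·(2M1+M2)/6=191/438
seg 2: a=-1, c=M2/2=-38/219, d=(M3−M2)/(6·1)=23/73, b=Δ2−h2·(2M2+M3)/6=-250/219
seg 3: a=-2, c=M3/2=169/219, d=(M4−M3)/(6·3)=-169/1971, b=Δ3−h3·(2M3+M4)/6=-119/219
t_q=9/2 → seg 1, τ=3/2; S=0+191/438·τ+-539/876·τ²+43/584·τ³=-2251/4672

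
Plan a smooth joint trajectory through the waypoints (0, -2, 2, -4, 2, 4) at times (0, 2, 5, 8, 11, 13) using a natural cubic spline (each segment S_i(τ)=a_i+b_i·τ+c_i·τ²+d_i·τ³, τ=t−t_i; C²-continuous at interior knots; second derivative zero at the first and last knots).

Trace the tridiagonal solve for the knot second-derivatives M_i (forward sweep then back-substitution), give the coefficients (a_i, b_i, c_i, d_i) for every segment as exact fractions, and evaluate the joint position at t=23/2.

Δ: Δ0=-1, Δ1=4/3, Δ2=-2, Δ3=2, Δ4=1
row 1: diag=10, rhs=14; c'=3/10, d'=7/5
row 2: denom=12−3·3/10=111/10; d'=(-20−3·7/5)/(111/10)=-242/111
row 3: denom=12−3·10/37=414/37; d'=(24−3·-242/111)/(414/37)=565/207
row 4: denom=10−3·37/138=423/46; d'=(-6−3·565/207)/(423/46)=-1958/1269
back: M4=-1958/1269
back: M3=565/207−37/138·-1958/1269=11966/3807
back: M2=-242/111−10/37·11966/3807=-11534/3807
back: M1=7/5−3/10·-11534/3807=2930/1269
M: M0=0, M1=2930/1269, M2=-11534/3807, M3=11966/3807, M4=-1958/1269, M5=0
seg 0: a=0, c=M0/2=0, d=(M1−M0)/(6·2)=1465/7614, b=Δ0−h0·(2M0+M1)/6=-6737/3807
seg 1: a=-2, c=M1/2=1465/1269, d=(M2−M1)/(6·3)=-10162/34263, b=Δ1−h1·(2M1+M2)/6=2053/3807
seg 2: a=2, c=M2/2=-5767/3807, d=(M3−M2)/(6·3)=250/729, b=Δ2−h2·(2M2+M3)/6=-2063/3807
seg 3: a=-4, c=M3/2=5983/3807, d=(M4−M3)/(6·3)=-8920/34263, b=Δ3−h3·(2M3+M4)/6=-1415/3807
seg 4: a=2, c=M4/2=-979/1269, d=(M5−M4)/(6·2)=979/7614, b=Δ4−h4·(2M4+M5)/6=7723/3807
t_q=23/2 → seg 4, τ=1/2; S=2+7723/3807·τ+-979/1269·τ²+979/7614·τ³=57613/20304

  seg 0: a=0 b=-6737/3807 c=0 d=1465/7614
  seg 1: a=-2 b=2053/3807 c=1465/1269 d=-10162/34263
  seg 2: a=2 b=-2063/3807 c=-5767/3807 d=250/729
  seg 3: a=-4 b=-1415/3807 c=5983/3807 d=-8920/34263
  seg 4: a=2 b=7723/3807 c=-979/1269 d=979/7614
S(23/2) = 57613/20304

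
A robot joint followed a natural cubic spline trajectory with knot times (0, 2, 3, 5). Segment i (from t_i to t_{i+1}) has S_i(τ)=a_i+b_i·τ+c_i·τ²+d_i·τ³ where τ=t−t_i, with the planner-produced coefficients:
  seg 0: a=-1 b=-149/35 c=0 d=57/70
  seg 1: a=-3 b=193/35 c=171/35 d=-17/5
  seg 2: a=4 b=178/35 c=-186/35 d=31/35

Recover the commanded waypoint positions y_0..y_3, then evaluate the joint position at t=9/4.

y_0 = S_0(0) = a_0 = -1
y_1 = S_1(0) = a_1 = -3
y_2 = S_2(0) = a_2 = 4
y_3 = S_2(2) = 0
t_q=9/4 is in segment 1 (τ=1/4); S_1(τ)=-3067/2240

y_0=-1 y_1=-3 y_2=4 y_3=0
S(9/4) = -3067/2240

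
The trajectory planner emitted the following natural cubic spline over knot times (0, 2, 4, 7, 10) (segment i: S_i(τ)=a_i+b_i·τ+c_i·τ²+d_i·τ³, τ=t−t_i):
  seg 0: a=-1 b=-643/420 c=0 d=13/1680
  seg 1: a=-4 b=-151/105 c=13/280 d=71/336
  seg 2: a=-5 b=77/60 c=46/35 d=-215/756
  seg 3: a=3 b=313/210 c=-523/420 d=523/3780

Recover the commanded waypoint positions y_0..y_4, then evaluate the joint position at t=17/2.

y_0=-1 y_1=-4 y_2=-5 y_3=3 y_4=0
S(17/2) = 3249/1120

y_0 = S_0(0) = a_0 = -1
y_1 = S_1(0) = a_1 = -4
y_2 = S_2(0) = a_2 = -5
y_3 = S_3(0) = a_3 = 3
y_4 = S_3(3) = 0
t_q=17/2 is in segment 3 (τ=3/2); S_3(τ)=3249/1120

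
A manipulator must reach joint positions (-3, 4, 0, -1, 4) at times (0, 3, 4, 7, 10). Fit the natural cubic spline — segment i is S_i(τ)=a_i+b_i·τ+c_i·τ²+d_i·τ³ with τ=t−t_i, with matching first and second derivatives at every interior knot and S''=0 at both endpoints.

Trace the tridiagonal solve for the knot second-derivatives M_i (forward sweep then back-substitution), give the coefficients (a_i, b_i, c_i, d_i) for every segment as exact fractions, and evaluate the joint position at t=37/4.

  seg 0: a=-3 b=59/12 c=0 d=-31/108
  seg 1: a=4 b=-17/6 c=-31/12 d=17/12
  seg 2: a=0 b=-15/4 c=5/3 d=-19/108
  seg 3: a=-1 b=3/2 c=1/12 d=-1/108
S(37/4) = 689/256

Δ: Δ0=7/3, Δ1=-4, Δ2=-1/3, Δ3=5/3
row 1: diag=8, rhs=-38; c'=1/8, d'=-19/4
row 2: denom=8−1·1/8=63/8; d'=(22−1·-19/4)/(63/8)=214/63
row 3: denom=12−3·8/21=76/7; d'=(12−3·214/63)/(76/7)=1/6
back: M3=1/6
back: M2=214/63−8/21·1/6=10/3
back: M1=-19/4−1/8·10/3=-31/6
M: M0=0, M1=-31/6, M2=10/3, M3=1/6, M4=0
seg 0: a=-3, c=M0/2=0, d=(M1−M0)/(6·3)=-31/108, b=Δ0−h0·(2M0+M1)/6=59/12
seg 1: a=4, c=M1/2=-31/12, d=(M2−M1)/(6·1)=17/12, b=Δ1−h1·(2M1+M2)/6=-17/6
seg 2: a=0, c=M2/2=5/3, d=(M3−M2)/(6·3)=-19/108, b=Δ2−h2·(2M2+M3)/6=-15/4
seg 3: a=-1, c=M3/2=1/12, d=(M4−M3)/(6·3)=-1/108, b=Δ3−h3·(2M3+M4)/6=3/2
t_q=37/4 → seg 3, τ=9/4; S=-1+3/2·τ+1/12·τ²+-1/108·τ³=689/256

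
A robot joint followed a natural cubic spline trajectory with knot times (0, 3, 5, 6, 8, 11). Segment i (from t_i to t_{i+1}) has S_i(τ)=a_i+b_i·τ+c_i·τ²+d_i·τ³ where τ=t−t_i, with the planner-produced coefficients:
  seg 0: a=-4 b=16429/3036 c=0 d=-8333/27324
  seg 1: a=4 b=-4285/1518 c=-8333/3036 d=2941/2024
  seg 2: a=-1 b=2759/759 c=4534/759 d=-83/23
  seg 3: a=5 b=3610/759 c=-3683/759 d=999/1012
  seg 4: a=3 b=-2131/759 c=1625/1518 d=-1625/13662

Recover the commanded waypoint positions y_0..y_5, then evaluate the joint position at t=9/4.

y_0 = S_0(0) = a_0 = -4
y_1 = S_1(0) = a_1 = 4
y_2 = S_2(0) = a_2 = -1
y_3 = S_3(0) = a_3 = 5
y_4 = S_4(0) = a_4 = 3
y_5 = S_4(3) = 1
t_q=9/4 is in segment 0 (τ=9/4); S_0(τ)=304529/64768

y_0=-4 y_1=4 y_2=-1 y_3=5 y_4=3 y_5=1
S(9/4) = 304529/64768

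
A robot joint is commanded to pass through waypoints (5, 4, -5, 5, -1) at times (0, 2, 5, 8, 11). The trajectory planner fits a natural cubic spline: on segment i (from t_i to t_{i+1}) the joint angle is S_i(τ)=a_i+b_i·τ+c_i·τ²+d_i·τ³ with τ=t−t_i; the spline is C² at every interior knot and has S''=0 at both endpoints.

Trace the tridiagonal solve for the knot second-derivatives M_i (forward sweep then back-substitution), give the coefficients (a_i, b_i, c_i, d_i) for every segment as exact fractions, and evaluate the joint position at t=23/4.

Δ: Δ0=-1/2, Δ1=-3, Δ2=10/3, Δ3=-2
row 1: diag=10, rhs=-15; c'=3/10, d'=-3/2
row 2: denom=12−3·3/10=111/10; d'=(38−3·-3/2)/(111/10)=425/111
row 3: denom=12−3·10/37=414/37; d'=(-32−3·425/111)/(414/37)=-1609/414
back: M3=-1609/414
back: M2=425/111−10/37·-1609/414=1010/207
back: M1=-3/2−3/10·1010/207=-409/138
M: M0=0, M1=-409/138, M2=1010/207, M3=-1609/414, M4=0
seg 0: a=5, c=M0/2=0, d=(M1−M0)/(6·2)=-409/1656, b=Δ0−h0·(2M0+M1)/6=101/207
seg 1: a=4, c=M1/2=-409/276, d=(M2−M1)/(6·3)=3247/7452, b=Δ1−h1·(2M1+M2)/6=-1025/414
seg 2: a=-5, c=M2/2=505/207, d=(M3−M2)/(6·3)=-3629/7452, b=Δ2−h2·(2M2+M3)/6=329/828
seg 3: a=5, c=M3/2=-1609/828, d=(M4−M3)/(6·3)=1609/7452, b=Δ3−h3·(2M3+M4)/6=781/414
t_q=23/4 → seg 2, τ=3/4; S=-5+329/828·τ+505/207·τ²+-3629/7452·τ³=-905/256

  seg 0: a=5 b=101/207 c=0 d=-409/1656
  seg 1: a=4 b=-1025/414 c=-409/276 d=3247/7452
  seg 2: a=-5 b=329/828 c=505/207 d=-3629/7452
  seg 3: a=5 b=781/414 c=-1609/828 d=1609/7452
S(23/4) = -905/256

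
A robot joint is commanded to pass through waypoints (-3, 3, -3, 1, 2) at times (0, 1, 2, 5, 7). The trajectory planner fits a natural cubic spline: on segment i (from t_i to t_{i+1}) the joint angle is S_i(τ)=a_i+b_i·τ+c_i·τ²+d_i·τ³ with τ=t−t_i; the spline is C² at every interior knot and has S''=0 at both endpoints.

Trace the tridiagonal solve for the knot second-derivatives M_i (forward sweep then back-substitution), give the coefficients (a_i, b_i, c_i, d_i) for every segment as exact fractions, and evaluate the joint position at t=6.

  seg 0: a=-3 b=15431/1644 c=0 d=-5567/1644
  seg 1: a=3 b=-635/822 c=-5567/548 d=8107/1644
  seg 2: a=-3 b=-10351/1644 c=635/137 d=-3439/4932
  seg 3: a=1 b=2209/822 c=-899/548 d=899/3288
S(6) = 2543/1096

Δ: Δ0=6, Δ1=-6, Δ2=4/3, Δ3=1/2
row 1: diag=4, rhs=-72; c'=1/4, d'=-18
row 2: denom=8−1·1/4=31/4; d'=(44−1·-18)/(31/4)=8
row 3: denom=10−3·12/31=274/31; d'=(-5−3·8)/(274/31)=-899/274
back: M3=-899/274
back: M2=8−12/31·-899/274=1270/137
back: M1=-18−1/4·1270/137=-5567/274
M: M0=0, M1=-5567/274, M2=1270/137, M3=-899/274, M4=0
seg 0: a=-3, c=M0/2=0, d=(M1−M0)/(6·1)=-5567/1644, b=Δ0−h0·(2M0+M1)/6=15431/1644
seg 1: a=3, c=M1/2=-5567/548, d=(M2−M1)/(6·1)=8107/1644, b=Δ1−h1·(2M1+M2)/6=-635/822
seg 2: a=-3, c=M2/2=635/137, d=(M3−M2)/(6·3)=-3439/4932, b=Δ2−h2·(2M2+M3)/6=-10351/1644
seg 3: a=1, c=M3/2=-899/548, d=(M4−M3)/(6·2)=899/3288, b=Δ3−h3·(2M3+M4)/6=2209/822
t_q=6 → seg 3, τ=1; S=1+2209/822·τ+-899/548·τ²+899/3288·τ³=2543/1096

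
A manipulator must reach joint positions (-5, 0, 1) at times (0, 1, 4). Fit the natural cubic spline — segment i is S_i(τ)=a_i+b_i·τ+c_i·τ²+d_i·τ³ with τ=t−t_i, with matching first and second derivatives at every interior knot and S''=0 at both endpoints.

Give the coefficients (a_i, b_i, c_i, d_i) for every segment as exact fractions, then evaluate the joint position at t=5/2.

  seg 0: a=-5 b=67/12 c=0 d=-7/12
  seg 1: a=0 b=23/6 c=-7/4 d=7/36
S(5/2) = 79/32

Δ: Δ0=5, Δ1=1/3
row 1: diag=8, rhs=-28; c'=3/8, d'=-7/2
back: M1=-7/2
M: M0=0, M1=-7/2, M2=0
seg 0: a=-5, c=M0/2=0, d=(M1−M0)/(6·1)=-7/12, b=Δ0−h0·(2M0+M1)/6=67/12
seg 1: a=0, c=M1/2=-7/4, d=(M2−M1)/(6·3)=7/36, b=Δ1−h1·(2M1+M2)/6=23/6
t_q=5/2 → seg 1, τ=3/2; S=0+23/6·τ+-7/4·τ²+7/36·τ³=79/32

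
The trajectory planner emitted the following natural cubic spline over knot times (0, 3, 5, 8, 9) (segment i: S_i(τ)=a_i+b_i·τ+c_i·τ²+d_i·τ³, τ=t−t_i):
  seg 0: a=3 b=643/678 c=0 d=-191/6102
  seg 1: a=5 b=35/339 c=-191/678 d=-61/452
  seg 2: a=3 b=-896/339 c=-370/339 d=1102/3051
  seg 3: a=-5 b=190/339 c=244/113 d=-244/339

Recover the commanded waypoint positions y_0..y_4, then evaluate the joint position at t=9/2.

y_0=3 y_1=5 y_2=3 y_3=-5 y_4=-3
S(9/2) = 14701/3616

y_0 = S_0(0) = a_0 = 3
y_1 = S_1(0) = a_1 = 5
y_2 = S_2(0) = a_2 = 3
y_3 = S_3(0) = a_3 = -5
y_4 = S_3(1) = -3
t_q=9/2 is in segment 1 (τ=3/2); S_1(τ)=14701/3616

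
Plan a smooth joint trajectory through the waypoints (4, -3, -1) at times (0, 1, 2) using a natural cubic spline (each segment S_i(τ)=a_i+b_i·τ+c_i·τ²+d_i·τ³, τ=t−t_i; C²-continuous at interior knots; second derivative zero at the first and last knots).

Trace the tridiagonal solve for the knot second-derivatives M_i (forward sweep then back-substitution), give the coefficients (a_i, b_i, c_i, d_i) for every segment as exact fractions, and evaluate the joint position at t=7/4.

  seg 0: a=4 b=-37/4 c=0 d=9/4
  seg 1: a=-3 b=-5/2 c=27/4 d=-9/4
S(7/4) = -519/256

Δ: Δ0=-7, Δ1=2
row 1: diag=4, rhs=54; c'=1/4, d'=27/2
back: M1=27/2
M: M0=0, M1=27/2, M2=0
seg 0: a=4, c=M0/2=0, d=(M1−M0)/(6·1)=9/4, b=Δ0−h0·(2M0+M1)/6=-37/4
seg 1: a=-3, c=M1/2=27/4, d=(M2−M1)/(6·1)=-9/4, b=Δ1−h1·(2M1+M2)/6=-5/2
t_q=7/4 → seg 1, τ=3/4; S=-3+-5/2·τ+27/4·τ²+-9/4·τ³=-519/256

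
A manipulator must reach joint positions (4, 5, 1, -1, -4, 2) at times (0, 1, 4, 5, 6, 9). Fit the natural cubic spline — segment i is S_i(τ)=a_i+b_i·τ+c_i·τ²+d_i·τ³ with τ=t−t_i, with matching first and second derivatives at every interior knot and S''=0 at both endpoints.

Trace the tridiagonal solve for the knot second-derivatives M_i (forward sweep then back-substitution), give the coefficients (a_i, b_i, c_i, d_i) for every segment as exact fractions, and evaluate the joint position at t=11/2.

Δ: Δ0=1, Δ1=-4/3, Δ2=-2, Δ3=-3, Δ4=2
row 1: diag=8, rhs=-14; c'=3/8, d'=-7/4
row 2: denom=8−3·3/8=55/8; d'=(-4−3·-7/4)/(55/8)=2/11
row 3: denom=4−1·8/55=212/55; d'=(-6−1·2/11)/(212/55)=-85/53
row 4: denom=8−1·55/212=1641/212; d'=(30−1·-85/53)/(1641/212)=6700/1641
back: M4=6700/1641
back: M3=-85/53−55/212·6700/1641=-4370/1641
back: M2=2/11−8/55·-4370/1641=934/1641
back: M1=-7/4−3/8·934/1641=-1074/547
M: M0=0, M1=-1074/547, M2=934/1641, M3=-4370/1641, M4=6700/1641, M5=0
seg 0: a=4, c=M0/2=0, d=(M1−M0)/(6·1)=-179/547, b=Δ0−h0·(2M0+M1)/6=726/547
seg 1: a=5, c=M1/2=-537/547, d=(M2−M1)/(6·3)=2078/14769, b=Δ1−h1·(2M1+M2)/6=189/547
seg 2: a=1, c=M2/2=467/1641, d=(M3−M2)/(6·1)=-884/1641, b=Δ2−h2·(2M2+M3)/6=-955/547
seg 3: a=-1, c=M3/2=-2185/1641, d=(M4−M3)/(6·1)=615/547, b=Δ3−h3·(2M3+M4)/6=-4583/1641
seg 4: a=-4, c=M4/2=3350/1641, d=(M5−M4)/(6·3)=-3350/14769, b=Δ4−h4·(2M4+M5)/6=-3418/1641
t_q=11/2 → seg 3, τ=1/2; S=-1+-4583/1641·τ+-2185/1641·τ²+615/547·τ³=-33985/13128

  seg 0: a=4 b=726/547 c=0 d=-179/547
  seg 1: a=5 b=189/547 c=-537/547 d=2078/14769
  seg 2: a=1 b=-955/547 c=467/1641 d=-884/1641
  seg 3: a=-1 b=-4583/1641 c=-2185/1641 d=615/547
  seg 4: a=-4 b=-3418/1641 c=3350/1641 d=-3350/14769
S(11/2) = -33985/13128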